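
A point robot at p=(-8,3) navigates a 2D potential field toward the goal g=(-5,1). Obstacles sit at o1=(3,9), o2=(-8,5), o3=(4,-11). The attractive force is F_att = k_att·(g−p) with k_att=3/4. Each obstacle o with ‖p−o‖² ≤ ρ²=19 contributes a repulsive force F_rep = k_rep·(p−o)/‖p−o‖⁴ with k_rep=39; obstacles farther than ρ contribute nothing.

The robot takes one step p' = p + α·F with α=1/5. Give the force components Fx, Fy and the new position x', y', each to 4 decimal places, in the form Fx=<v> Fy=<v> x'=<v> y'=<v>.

F_att = 3/4·(g−p) = 3/4·(3,-2) = (2.2500,-1.5000)
o1: d²=157 > ρ²=19 → inactive
o2: d²=4 ≤ ρ²=19; F_rep = 39·(0,-2)/4² = (0.0000,-4.8750)
o3: d²=340 > ρ²=19 → inactive
F = F_att + ΣF_rep = (2.2500,-6.3750)
p' = p + 1/5·F = (-7.5500,1.7250)

Fx=2.2500 Fy=-6.3750 x'=-7.5500 y'=1.7250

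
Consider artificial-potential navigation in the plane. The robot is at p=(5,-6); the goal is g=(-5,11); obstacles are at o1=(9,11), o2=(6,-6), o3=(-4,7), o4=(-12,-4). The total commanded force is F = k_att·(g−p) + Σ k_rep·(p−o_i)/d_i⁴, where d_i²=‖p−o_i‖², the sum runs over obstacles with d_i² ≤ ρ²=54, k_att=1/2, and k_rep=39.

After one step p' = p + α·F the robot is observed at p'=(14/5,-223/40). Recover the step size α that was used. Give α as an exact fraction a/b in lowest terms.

α = 1/20

F_att = 1/2·(g−p) = 1/2·(-10,17) = (-5.0000,8.5000)
o1: d²=305 > ρ²=54 → inactive
o2: d²=1 ≤ ρ²=54; F_rep = 39·(-1,0)/1² = (-39.0000,0.0000)
o3: d²=250 > ρ²=54 → inactive
o4: d²=293 > ρ²=54 → inactive
F = F_att + ΣF_rep = (-44.0000,8.5000)
Δp = p'−p = (-2.2000,0.4250); α = Δx/Fx = (-11/5) / (-44) = 1/20
check: Δy/Fy = (17/40) / (17/2) = 1/20 ✓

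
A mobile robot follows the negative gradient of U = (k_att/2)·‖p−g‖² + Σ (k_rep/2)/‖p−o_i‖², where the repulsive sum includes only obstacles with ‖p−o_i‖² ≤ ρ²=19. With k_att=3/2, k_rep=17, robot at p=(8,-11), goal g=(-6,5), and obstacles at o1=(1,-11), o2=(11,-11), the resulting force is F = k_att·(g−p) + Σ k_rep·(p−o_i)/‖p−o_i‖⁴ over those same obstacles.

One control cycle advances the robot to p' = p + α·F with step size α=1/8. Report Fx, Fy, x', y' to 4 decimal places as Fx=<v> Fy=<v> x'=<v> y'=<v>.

Fx=-21.6296 Fy=24.0000 x'=5.2963 y'=-8.0000

F_att = 3/2·(g−p) = 3/2·(-14,16) = (-21.0000,24.0000)
o1: d²=49 > ρ²=19 → inactive
o2: d²=9 ≤ ρ²=19; F_rep = 17·(-3,0)/9² = (-0.6296,0.0000)
F = F_att + ΣF_rep = (-21.6296,24.0000)
p' = p + 1/8·F = (5.2963,-8.0000)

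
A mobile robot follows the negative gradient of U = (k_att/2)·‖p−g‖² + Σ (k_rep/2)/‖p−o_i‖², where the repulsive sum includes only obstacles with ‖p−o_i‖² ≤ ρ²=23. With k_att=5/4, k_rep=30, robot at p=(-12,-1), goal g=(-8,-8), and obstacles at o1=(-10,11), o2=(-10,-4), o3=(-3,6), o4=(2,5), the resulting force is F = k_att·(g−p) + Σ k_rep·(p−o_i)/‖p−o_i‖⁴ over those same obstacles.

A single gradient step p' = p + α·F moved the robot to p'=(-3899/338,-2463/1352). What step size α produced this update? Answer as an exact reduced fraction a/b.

α = 1/10

F_att = 5/4·(g−p) = 5/4·(4,-7) = (5.0000,-8.7500)
o1: d²=148 > ρ²=23 → inactive
o2: d²=13 ≤ ρ²=23; F_rep = 30·(-2,3)/13² = (-0.3550,0.5325)
o3: d²=130 > ρ²=23 → inactive
o4: d²=232 > ρ²=23 → inactive
F = F_att + ΣF_rep = (4.6450,-8.2175)
Δp = p'−p = (0.4645,-0.8217); α = Δx/Fx = (157/338) / (785/169) = 1/10
check: Δy/Fy = (-1111/1352) / (-5555/676) = 1/10 ✓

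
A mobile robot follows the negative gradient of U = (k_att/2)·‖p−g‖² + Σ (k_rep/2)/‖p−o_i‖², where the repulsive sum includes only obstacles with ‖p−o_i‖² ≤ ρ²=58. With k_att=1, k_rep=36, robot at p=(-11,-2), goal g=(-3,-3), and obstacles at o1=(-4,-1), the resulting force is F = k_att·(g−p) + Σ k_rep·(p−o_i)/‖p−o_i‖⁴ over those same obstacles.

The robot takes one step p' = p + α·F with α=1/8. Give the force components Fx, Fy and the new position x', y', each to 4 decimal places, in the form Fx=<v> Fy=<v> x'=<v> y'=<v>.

F_att = 1·(g−p) = 1·(8,-1) = (8.0000,-1.0000)
o1: d²=50 ≤ ρ²=58; F_rep = 36·(-7,-1)/50² = (-0.1008,-0.0144)
F = F_att + ΣF_rep = (7.8992,-1.0144)
p' = p + 1/8·F = (-10.0126,-2.1268)

Fx=7.8992 Fy=-1.0144 x'=-10.0126 y'=-2.1268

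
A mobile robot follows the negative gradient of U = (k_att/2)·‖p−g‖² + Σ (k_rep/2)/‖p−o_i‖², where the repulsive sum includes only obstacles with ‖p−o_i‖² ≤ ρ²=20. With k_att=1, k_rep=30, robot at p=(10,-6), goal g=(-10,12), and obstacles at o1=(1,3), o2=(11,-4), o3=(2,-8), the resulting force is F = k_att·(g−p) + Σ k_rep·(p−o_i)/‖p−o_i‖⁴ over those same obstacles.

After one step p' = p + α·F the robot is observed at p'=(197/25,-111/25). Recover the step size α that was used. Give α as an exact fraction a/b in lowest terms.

α = 1/10

F_att = 1·(g−p) = 1·(-20,18) = (-20.0000,18.0000)
o1: d²=162 > ρ²=20 → inactive
o2: d²=5 ≤ ρ²=20; F_rep = 30·(-1,-2)/5² = (-1.2000,-2.4000)
o3: d²=68 > ρ²=20 → inactive
F = F_att + ΣF_rep = (-21.2000,15.6000)
Δp = p'−p = (-2.1200,1.5600); α = Δx/Fx = (-53/25) / (-106/5) = 1/10
check: Δy/Fy = (39/25) / (78/5) = 1/10 ✓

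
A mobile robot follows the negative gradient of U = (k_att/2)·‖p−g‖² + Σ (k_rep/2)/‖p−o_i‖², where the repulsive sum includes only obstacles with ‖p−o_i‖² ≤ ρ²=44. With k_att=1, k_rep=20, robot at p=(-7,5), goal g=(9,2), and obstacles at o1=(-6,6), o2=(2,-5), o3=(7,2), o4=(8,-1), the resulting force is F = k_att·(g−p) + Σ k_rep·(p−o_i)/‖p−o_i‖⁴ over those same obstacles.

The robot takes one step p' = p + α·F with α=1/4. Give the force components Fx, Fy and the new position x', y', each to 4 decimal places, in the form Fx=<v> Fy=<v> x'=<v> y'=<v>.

Fx=11.0000 Fy=-8.0000 x'=-4.2500 y'=3.0000

F_att = 1·(g−p) = 1·(16,-3) = (16.0000,-3.0000)
o1: d²=2 ≤ ρ²=44; F_rep = 20·(-1,-1)/2² = (-5.0000,-5.0000)
o2: d²=181 > ρ²=44 → inactive
o3: d²=205 > ρ²=44 → inactive
o4: d²=261 > ρ²=44 → inactive
F = F_att + ΣF_rep = (11.0000,-8.0000)
p' = p + 1/4·F = (-4.2500,3.0000)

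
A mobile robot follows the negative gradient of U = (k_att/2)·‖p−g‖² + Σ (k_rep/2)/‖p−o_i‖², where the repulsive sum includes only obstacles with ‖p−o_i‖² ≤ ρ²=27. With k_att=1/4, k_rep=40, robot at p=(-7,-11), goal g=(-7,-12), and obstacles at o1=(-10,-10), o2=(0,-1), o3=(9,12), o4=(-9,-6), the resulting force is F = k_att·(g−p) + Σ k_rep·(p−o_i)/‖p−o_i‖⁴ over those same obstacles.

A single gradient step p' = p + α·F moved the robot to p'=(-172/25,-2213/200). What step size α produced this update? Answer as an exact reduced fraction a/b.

α = 1/10

F_att = 1/4·(g−p) = 1/4·(0,-1) = (0.0000,-0.2500)
o1: d²=10 ≤ ρ²=27; F_rep = 40·(3,-1)/10² = (1.2000,-0.4000)
o2: d²=149 > ρ²=27 → inactive
o3: d²=785 > ρ²=27 → inactive
o4: d²=29 > ρ²=27 → inactive
F = F_att + ΣF_rep = (1.2000,-0.6500)
Δp = p'−p = (0.1200,-0.0650); α = Δx/Fx = (3/25) / (6/5) = 1/10
check: Δy/Fy = (-13/200) / (-13/20) = 1/10 ✓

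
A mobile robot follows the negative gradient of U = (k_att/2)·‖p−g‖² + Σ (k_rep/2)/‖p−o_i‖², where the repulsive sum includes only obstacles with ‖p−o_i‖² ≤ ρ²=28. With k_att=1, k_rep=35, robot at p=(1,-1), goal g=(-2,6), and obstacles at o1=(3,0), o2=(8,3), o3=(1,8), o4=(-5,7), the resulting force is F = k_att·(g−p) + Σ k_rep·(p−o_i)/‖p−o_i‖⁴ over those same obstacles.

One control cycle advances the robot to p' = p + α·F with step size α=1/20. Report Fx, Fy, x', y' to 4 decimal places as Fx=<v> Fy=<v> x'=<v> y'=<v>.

Fx=-5.8000 Fy=5.6000 x'=0.7100 y'=-0.7200

F_att = 1·(g−p) = 1·(-3,7) = (-3.0000,7.0000)
o1: d²=5 ≤ ρ²=28; F_rep = 35·(-2,-1)/5² = (-2.8000,-1.4000)
o2: d²=65 > ρ²=28 → inactive
o3: d²=81 > ρ²=28 → inactive
o4: d²=100 > ρ²=28 → inactive
F = F_att + ΣF_rep = (-5.8000,5.6000)
p' = p + 1/20·F = (0.7100,-0.7200)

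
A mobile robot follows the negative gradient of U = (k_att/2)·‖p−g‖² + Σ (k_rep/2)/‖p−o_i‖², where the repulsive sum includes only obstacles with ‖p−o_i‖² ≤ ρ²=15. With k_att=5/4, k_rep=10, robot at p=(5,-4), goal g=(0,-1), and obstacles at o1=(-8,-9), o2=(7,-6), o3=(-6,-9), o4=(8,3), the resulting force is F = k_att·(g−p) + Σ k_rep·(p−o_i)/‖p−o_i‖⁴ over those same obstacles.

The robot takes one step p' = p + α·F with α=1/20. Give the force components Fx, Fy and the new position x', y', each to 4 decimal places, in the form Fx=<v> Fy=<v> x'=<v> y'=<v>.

Fx=-6.5625 Fy=4.0625 x'=4.6719 y'=-3.7969

F_att = 5/4·(g−p) = 5/4·(-5,3) = (-6.2500,3.7500)
o1: d²=194 > ρ²=15 → inactive
o2: d²=8 ≤ ρ²=15; F_rep = 10·(-2,2)/8² = (-0.3125,0.3125)
o3: d²=146 > ρ²=15 → inactive
o4: d²=58 > ρ²=15 → inactive
F = F_att + ΣF_rep = (-6.5625,4.0625)
p' = p + 1/20·F = (4.6719,-3.7969)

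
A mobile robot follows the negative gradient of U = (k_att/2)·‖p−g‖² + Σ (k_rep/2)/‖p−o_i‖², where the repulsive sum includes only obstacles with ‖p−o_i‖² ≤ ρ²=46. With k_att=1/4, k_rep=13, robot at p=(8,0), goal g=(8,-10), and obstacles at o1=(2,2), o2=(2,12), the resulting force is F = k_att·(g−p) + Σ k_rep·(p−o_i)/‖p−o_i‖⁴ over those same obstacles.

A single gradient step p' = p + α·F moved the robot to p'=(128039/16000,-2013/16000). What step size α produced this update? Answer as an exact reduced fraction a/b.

F_att = 1/4·(g−p) = 1/4·(0,-10) = (0.0000,-2.5000)
o1: d²=40 ≤ ρ²=46; F_rep = 13·(6,-2)/40² = (0.0488,-0.0163)
o2: d²=180 > ρ²=46 → inactive
F = F_att + ΣF_rep = (0.0488,-2.5162)
Δp = p'−p = (0.0024,-0.1258); α = Δx/Fx = (39/16000) / (39/800) = 1/20
check: Δy/Fy = (-2013/16000) / (-2013/800) = 1/20 ✓

α = 1/20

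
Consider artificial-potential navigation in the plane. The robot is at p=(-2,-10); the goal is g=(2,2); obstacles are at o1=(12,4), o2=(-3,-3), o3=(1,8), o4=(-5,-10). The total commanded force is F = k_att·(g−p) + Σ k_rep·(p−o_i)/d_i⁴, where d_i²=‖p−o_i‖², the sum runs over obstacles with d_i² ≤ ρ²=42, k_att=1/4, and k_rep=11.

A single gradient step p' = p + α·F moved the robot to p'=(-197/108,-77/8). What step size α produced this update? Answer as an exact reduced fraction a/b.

F_att = 1/4·(g−p) = 1/4·(4,12) = (1.0000,3.0000)
o1: d²=392 > ρ²=42 → inactive
o2: d²=50 > ρ²=42 → inactive
o3: d²=333 > ρ²=42 → inactive
o4: d²=9 ≤ ρ²=42; F_rep = 11·(3,0)/9² = (0.4074,0.0000)
F = F_att + ΣF_rep = (1.4074,3.0000)
Δp = p'−p = (0.1759,0.3750); α = Δx/Fx = (19/108) / (38/27) = 1/8
check: Δy/Fy = (3/8) / (3) = 1/8 ✓

α = 1/8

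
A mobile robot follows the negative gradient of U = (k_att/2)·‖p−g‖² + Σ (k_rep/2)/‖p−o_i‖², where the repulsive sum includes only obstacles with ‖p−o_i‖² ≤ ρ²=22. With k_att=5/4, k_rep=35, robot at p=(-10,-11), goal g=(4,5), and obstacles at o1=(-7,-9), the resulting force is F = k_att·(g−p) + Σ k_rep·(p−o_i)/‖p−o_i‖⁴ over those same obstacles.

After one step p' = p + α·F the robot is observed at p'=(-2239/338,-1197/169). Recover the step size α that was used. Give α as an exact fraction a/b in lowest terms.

α = 1/5

F_att = 5/4·(g−p) = 5/4·(14,16) = (17.5000,20.0000)
o1: d²=13 ≤ ρ²=22; F_rep = 35·(-3,-2)/13² = (-0.6213,-0.4142)
F = F_att + ΣF_rep = (16.8787,19.5858)
Δp = p'−p = (3.3757,3.9172); α = Δx/Fx = (1141/338) / (5705/338) = 1/5
check: Δy/Fy = (662/169) / (3310/169) = 1/5 ✓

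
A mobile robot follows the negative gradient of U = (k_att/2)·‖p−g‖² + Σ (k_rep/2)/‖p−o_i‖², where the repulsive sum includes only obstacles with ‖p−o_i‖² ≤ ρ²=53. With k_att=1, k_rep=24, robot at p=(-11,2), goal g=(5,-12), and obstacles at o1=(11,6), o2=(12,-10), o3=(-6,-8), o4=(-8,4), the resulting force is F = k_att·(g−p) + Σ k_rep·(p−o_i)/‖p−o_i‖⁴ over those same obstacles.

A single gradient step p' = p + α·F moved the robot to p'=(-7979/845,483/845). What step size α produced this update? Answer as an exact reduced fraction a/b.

α = 1/10

F_att = 1·(g−p) = 1·(16,-14) = (16.0000,-14.0000)
o1: d²=500 > ρ²=53 → inactive
o2: d²=673 > ρ²=53 → inactive
o3: d²=125 > ρ²=53 → inactive
o4: d²=13 ≤ ρ²=53; F_rep = 24·(-3,-2)/13² = (-0.4260,-0.2840)
F = F_att + ΣF_rep = (15.5740,-14.2840)
Δp = p'−p = (1.5574,-1.4284); α = Δx/Fx = (1316/845) / (2632/169) = 1/10
check: Δy/Fy = (-1207/845) / (-2414/169) = 1/10 ✓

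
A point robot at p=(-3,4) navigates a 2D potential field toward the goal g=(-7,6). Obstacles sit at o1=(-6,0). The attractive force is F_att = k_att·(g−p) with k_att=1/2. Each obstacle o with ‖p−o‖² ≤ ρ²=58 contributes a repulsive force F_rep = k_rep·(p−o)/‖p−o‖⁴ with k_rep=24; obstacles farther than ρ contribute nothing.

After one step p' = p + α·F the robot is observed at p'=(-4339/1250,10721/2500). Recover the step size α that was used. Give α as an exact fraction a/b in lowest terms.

α = 1/4

F_att = 1/2·(g−p) = 1/2·(-4,2) = (-2.0000,1.0000)
o1: d²=25 ≤ ρ²=58; F_rep = 24·(3,4)/25² = (0.1152,0.1536)
F = F_att + ΣF_rep = (-1.8848,1.1536)
Δp = p'−p = (-0.4712,0.2884); α = Δx/Fx = (-589/1250) / (-1178/625) = 1/4
check: Δy/Fy = (721/2500) / (721/625) = 1/4 ✓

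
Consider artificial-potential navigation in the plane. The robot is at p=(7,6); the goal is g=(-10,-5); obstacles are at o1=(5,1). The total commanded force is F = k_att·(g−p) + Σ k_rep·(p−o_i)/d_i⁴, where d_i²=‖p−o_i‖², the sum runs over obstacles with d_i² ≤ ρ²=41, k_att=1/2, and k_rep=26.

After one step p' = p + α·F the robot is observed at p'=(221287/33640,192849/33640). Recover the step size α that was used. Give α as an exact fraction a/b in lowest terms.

α = 1/20

F_att = 1/2·(g−p) = 1/2·(-17,-11) = (-8.5000,-5.5000)
o1: d²=29 ≤ ρ²=41; F_rep = 26·(2,5)/29² = (0.0618,0.1546)
F = F_att + ΣF_rep = (-8.4382,-5.3454)
Δp = p'−p = (-0.4219,-0.2673); α = Δx/Fx = (-14193/33640) / (-14193/1682) = 1/20
check: Δy/Fy = (-8991/33640) / (-8991/1682) = 1/20 ✓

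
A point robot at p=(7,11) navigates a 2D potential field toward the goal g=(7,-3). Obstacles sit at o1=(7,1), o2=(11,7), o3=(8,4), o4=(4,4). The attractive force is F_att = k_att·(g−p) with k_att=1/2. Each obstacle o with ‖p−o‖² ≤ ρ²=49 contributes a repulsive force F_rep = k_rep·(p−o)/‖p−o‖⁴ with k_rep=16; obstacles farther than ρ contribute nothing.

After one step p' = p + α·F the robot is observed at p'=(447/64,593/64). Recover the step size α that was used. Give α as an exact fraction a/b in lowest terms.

F_att = 1/2·(g−p) = 1/2·(0,-14) = (0.0000,-7.0000)
o1: d²=100 > ρ²=49 → inactive
o2: d²=32 ≤ ρ²=49; F_rep = 16·(-4,4)/32² = (-0.0625,0.0625)
o3: d²=50 > ρ²=49 → inactive
o4: d²=58 > ρ²=49 → inactive
F = F_att + ΣF_rep = (-0.0625,-6.9375)
Δp = p'−p = (-0.0156,-1.7344); α = Δx/Fx = (-1/64) / (-1/16) = 1/4
check: Δy/Fy = (-111/64) / (-111/16) = 1/4 ✓

α = 1/4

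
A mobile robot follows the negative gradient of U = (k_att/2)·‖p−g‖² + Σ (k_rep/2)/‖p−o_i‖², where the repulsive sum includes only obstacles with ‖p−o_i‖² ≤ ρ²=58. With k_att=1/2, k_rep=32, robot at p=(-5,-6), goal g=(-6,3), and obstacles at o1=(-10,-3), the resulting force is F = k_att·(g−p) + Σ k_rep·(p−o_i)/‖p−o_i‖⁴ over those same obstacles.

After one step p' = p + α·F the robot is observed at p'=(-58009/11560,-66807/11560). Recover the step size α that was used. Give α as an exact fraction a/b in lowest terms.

α = 1/20

F_att = 1/2·(g−p) = 1/2·(-1,9) = (-0.5000,4.5000)
o1: d²=34 ≤ ρ²=58; F_rep = 32·(5,-3)/34² = (0.1384,-0.0830)
F = F_att + ΣF_rep = (-0.3616,4.4170)
Δp = p'−p = (-0.0181,0.2208); α = Δx/Fx = (-209/11560) / (-209/578) = 1/20
check: Δy/Fy = (2553/11560) / (2553/578) = 1/20 ✓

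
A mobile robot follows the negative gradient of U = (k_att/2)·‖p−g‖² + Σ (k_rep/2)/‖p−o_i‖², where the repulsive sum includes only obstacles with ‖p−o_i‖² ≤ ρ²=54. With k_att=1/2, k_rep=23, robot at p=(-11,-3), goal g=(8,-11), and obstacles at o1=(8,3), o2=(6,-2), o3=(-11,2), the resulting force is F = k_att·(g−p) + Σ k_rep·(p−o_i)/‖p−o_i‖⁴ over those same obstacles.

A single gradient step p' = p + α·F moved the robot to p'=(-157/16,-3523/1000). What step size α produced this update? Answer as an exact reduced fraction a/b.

α = 1/8

F_att = 1/2·(g−p) = 1/2·(19,-8) = (9.5000,-4.0000)
o1: d²=397 > ρ²=54 → inactive
o2: d²=290 > ρ²=54 → inactive
o3: d²=25 ≤ ρ²=54; F_rep = 23·(0,-5)/25² = (0.0000,-0.1840)
F = F_att + ΣF_rep = (9.5000,-4.1840)
Δp = p'−p = (1.1875,-0.5230); α = Δx/Fx = (19/16) / (19/2) = 1/8
check: Δy/Fy = (-523/1000) / (-523/125) = 1/8 ✓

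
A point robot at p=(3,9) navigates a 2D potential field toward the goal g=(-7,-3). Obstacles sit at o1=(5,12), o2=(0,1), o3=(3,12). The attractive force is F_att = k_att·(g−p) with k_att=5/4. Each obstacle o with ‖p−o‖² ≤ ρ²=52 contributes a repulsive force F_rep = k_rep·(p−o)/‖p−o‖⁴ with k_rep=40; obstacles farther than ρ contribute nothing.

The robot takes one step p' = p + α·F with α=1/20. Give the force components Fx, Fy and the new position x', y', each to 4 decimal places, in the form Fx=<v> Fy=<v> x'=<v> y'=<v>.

F_att = 5/4·(g−p) = 5/4·(-10,-12) = (-12.5000,-15.0000)
o1: d²=13 ≤ ρ²=52; F_rep = 40·(-2,-3)/13² = (-0.4734,-0.7101)
o2: d²=73 > ρ²=52 → inactive
o3: d²=9 ≤ ρ²=52; F_rep = 40·(0,-3)/9² = (0.0000,-1.4815)
F = F_att + ΣF_rep = (-12.9734,-17.1915)
p' = p + 1/20·F = (2.3513,8.1404)

Fx=-12.9734 Fy=-17.1915 x'=2.3513 y'=8.1404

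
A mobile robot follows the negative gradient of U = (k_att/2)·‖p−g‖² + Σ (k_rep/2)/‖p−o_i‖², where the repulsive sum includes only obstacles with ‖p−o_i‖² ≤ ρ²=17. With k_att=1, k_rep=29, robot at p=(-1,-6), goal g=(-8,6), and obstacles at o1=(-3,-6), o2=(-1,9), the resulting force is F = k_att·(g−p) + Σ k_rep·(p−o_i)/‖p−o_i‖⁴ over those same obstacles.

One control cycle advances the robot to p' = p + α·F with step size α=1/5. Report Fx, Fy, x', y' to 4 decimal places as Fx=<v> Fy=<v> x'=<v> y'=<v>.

Fx=-3.3750 Fy=12.0000 x'=-1.6750 y'=-3.6000

F_att = 1·(g−p) = 1·(-7,12) = (-7.0000,12.0000)
o1: d²=4 ≤ ρ²=17; F_rep = 29·(2,0)/4² = (3.6250,0.0000)
o2: d²=225 > ρ²=17 → inactive
F = F_att + ΣF_rep = (-3.3750,12.0000)
p' = p + 1/5·F = (-1.6750,-3.6000)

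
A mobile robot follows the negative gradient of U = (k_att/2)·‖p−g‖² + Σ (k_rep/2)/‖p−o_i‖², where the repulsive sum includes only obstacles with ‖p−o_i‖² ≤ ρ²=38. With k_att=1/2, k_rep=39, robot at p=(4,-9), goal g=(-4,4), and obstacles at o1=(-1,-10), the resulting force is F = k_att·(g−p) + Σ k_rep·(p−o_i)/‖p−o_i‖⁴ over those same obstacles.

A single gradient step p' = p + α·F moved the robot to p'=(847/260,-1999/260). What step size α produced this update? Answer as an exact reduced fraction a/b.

F_att = 1/2·(g−p) = 1/2·(-8,13) = (-4.0000,6.5000)
o1: d²=26 ≤ ρ²=38; F_rep = 39·(5,1)/26² = (0.2885,0.0577)
F = F_att + ΣF_rep = (-3.7115,6.5577)
Δp = p'−p = (-0.7423,1.3115); α = Δx/Fx = (-193/260) / (-193/52) = 1/5
check: Δy/Fy = (341/260) / (341/52) = 1/5 ✓

α = 1/5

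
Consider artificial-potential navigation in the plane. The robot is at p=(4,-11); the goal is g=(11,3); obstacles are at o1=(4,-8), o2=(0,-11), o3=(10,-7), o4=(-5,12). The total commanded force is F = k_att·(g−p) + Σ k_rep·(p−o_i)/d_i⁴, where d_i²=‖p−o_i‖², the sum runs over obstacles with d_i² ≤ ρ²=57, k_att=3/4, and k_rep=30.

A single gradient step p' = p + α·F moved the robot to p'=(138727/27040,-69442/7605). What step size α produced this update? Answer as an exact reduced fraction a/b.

α = 1/5

F_att = 3/4·(g−p) = 3/4·(7,14) = (5.2500,10.5000)
o1: d²=9 ≤ ρ²=57; F_rep = 30·(0,-3)/9² = (0.0000,-1.1111)
o2: d²=16 ≤ ρ²=57; F_rep = 30·(4,0)/16² = (0.4688,0.0000)
o3: d²=52 ≤ ρ²=57; F_rep = 30·(-6,-4)/52² = (-0.0666,-0.0444)
o4: d²=610 > ρ²=57 → inactive
F = F_att + ΣF_rep = (5.6522,9.3445)
Δp = p'−p = (1.1304,1.8689); α = Δx/Fx = (30567/27040) / (30567/5408) = 1/5
check: Δy/Fy = (14213/7605) / (14213/1521) = 1/5 ✓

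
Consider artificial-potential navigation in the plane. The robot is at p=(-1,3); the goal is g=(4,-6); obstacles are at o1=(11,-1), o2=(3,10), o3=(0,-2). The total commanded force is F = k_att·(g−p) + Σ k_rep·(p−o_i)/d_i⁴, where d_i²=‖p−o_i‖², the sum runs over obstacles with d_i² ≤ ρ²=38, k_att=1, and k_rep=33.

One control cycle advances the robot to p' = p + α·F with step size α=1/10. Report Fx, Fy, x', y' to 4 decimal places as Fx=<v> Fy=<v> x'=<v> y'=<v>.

Fx=4.9512 Fy=-8.7559 x'=-0.5049 y'=2.1244

F_att = 1·(g−p) = 1·(5,-9) = (5.0000,-9.0000)
o1: d²=160 > ρ²=38 → inactive
o2: d²=65 > ρ²=38 → inactive
o3: d²=26 ≤ ρ²=38; F_rep = 33·(-1,5)/26² = (-0.0488,0.2441)
F = F_att + ΣF_rep = (4.9512,-8.7559)
p' = p + 1/10·F = (-0.5049,2.1244)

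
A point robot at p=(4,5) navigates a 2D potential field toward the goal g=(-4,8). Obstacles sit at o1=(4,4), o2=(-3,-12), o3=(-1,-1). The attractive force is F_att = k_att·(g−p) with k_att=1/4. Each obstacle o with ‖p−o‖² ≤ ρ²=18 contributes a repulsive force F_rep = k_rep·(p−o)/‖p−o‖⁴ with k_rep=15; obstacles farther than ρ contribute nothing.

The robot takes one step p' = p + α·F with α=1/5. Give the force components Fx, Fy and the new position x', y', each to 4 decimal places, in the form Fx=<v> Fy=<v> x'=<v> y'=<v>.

Fx=-2.0000 Fy=15.7500 x'=3.6000 y'=8.1500

F_att = 1/4·(g−p) = 1/4·(-8,3) = (-2.0000,0.7500)
o1: d²=1 ≤ ρ²=18; F_rep = 15·(0,1)/1² = (0.0000,15.0000)
o2: d²=338 > ρ²=18 → inactive
o3: d²=61 > ρ²=18 → inactive
F = F_att + ΣF_rep = (-2.0000,15.7500)
p' = p + 1/5·F = (3.6000,8.1500)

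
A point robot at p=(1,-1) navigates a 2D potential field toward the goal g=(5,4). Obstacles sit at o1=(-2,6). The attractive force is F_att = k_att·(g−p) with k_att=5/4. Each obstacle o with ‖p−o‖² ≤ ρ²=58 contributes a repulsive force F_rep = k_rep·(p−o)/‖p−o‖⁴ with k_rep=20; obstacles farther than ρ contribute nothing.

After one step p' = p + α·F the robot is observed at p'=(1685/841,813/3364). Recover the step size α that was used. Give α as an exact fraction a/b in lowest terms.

F_att = 5/4·(g−p) = 5/4·(4,5) = (5.0000,6.2500)
o1: d²=58 ≤ ρ²=58; F_rep = 20·(3,-7)/58² = (0.0178,-0.0416)
F = F_att + ΣF_rep = (5.0178,6.2084)
Δp = p'−p = (1.0036,1.2417); α = Δx/Fx = (844/841) / (4220/841) = 1/5
check: Δy/Fy = (4177/3364) / (20885/3364) = 1/5 ✓

α = 1/5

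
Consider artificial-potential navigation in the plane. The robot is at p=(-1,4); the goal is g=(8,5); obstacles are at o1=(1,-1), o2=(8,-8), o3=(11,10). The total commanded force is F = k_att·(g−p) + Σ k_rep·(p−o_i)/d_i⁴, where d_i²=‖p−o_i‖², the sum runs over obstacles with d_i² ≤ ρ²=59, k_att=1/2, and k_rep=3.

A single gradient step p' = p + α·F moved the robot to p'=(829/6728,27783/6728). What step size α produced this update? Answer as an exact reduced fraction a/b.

F_att = 1/2·(g−p) = 1/2·(9,1) = (4.5000,0.5000)
o1: d²=29 ≤ ρ²=59; F_rep = 3·(-2,5)/29² = (-0.0071,0.0178)
o2: d²=225 > ρ²=59 → inactive
o3: d²=180 > ρ²=59 → inactive
F = F_att + ΣF_rep = (4.4929,0.5178)
Δp = p'−p = (1.1232,0.1295); α = Δx/Fx = (7557/6728) / (7557/1682) = 1/4
check: Δy/Fy = (871/6728) / (871/1682) = 1/4 ✓

α = 1/4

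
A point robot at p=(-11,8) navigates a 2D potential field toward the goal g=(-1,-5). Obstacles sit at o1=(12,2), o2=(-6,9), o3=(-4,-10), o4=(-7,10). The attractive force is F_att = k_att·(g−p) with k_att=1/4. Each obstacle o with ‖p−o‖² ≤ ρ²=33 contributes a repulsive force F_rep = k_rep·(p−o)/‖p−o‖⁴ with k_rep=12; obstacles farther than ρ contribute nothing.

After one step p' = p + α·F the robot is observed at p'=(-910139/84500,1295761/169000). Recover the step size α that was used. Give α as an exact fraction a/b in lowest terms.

α = 1/10

F_att = 1/4·(g−p) = 1/4·(10,-13) = (2.5000,-3.2500)
o1: d²=565 > ρ²=33 → inactive
o2: d²=26 ≤ ρ²=33; F_rep = 12·(-5,-1)/26² = (-0.0888,-0.0178)
o3: d²=373 > ρ²=33 → inactive
o4: d²=20 ≤ ρ²=33; F_rep = 12·(-4,-2)/20² = (-0.1200,-0.0600)
F = F_att + ΣF_rep = (2.2912,-3.3278)
Δp = p'−p = (0.2291,-0.3328); α = Δx/Fx = (19361/84500) / (19361/8450) = 1/10
check: Δy/Fy = (-56239/169000) / (-56239/16900) = 1/10 ✓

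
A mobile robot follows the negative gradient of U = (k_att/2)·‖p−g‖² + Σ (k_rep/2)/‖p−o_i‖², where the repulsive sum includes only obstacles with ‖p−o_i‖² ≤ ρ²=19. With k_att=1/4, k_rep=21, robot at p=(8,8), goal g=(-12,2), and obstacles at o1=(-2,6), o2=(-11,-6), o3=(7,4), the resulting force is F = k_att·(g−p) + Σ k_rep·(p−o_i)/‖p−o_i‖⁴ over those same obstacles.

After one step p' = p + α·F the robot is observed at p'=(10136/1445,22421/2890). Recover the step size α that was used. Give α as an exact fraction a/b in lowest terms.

α = 1/5

F_att = 1/4·(g−p) = 1/4·(-20,-6) = (-5.0000,-1.5000)
o1: d²=104 > ρ²=19 → inactive
o2: d²=557 > ρ²=19 → inactive
o3: d²=17 ≤ ρ²=19; F_rep = 21·(1,4)/17² = (0.0727,0.2907)
F = F_att + ΣF_rep = (-4.9273,-1.2093)
Δp = p'−p = (-0.9855,-0.2419); α = Δx/Fx = (-1424/1445) / (-1424/289) = 1/5
check: Δy/Fy = (-699/2890) / (-699/578) = 1/5 ✓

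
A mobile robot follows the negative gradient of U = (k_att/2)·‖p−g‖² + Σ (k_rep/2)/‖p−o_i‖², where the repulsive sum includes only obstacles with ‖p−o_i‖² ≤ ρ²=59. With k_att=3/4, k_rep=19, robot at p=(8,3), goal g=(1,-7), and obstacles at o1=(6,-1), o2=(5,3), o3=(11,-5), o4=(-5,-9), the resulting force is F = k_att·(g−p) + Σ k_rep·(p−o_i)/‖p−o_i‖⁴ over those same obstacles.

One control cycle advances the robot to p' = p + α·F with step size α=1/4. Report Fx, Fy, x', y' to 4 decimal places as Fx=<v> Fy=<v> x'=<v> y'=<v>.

Fx=-4.4513 Fy=-7.3100 x'=6.8872 y'=1.1725

F_att = 3/4·(g−p) = 3/4·(-7,-10) = (-5.2500,-7.5000)
o1: d²=20 ≤ ρ²=59; F_rep = 19·(2,4)/20² = (0.0950,0.1900)
o2: d²=9 ≤ ρ²=59; F_rep = 19·(3,0)/9² = (0.7037,0.0000)
o3: d²=73 > ρ²=59 → inactive
o4: d²=313 > ρ²=59 → inactive
F = F_att + ΣF_rep = (-4.4513,-7.3100)
p' = p + 1/4·F = (6.8872,1.1725)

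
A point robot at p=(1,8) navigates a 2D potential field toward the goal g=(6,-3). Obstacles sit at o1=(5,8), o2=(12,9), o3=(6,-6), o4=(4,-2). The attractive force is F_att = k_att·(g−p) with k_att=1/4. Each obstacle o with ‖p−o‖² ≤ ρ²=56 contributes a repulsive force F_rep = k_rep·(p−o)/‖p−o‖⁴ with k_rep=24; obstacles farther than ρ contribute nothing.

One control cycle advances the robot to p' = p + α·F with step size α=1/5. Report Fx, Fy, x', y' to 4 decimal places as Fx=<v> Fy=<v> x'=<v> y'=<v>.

Fx=0.8750 Fy=-2.7500 x'=1.1750 y'=7.4500

F_att = 1/4·(g−p) = 1/4·(5,-11) = (1.2500,-2.7500)
o1: d²=16 ≤ ρ²=56; F_rep = 24·(-4,0)/16² = (-0.3750,0.0000)
o2: d²=122 > ρ²=56 → inactive
o3: d²=221 > ρ²=56 → inactive
o4: d²=109 > ρ²=56 → inactive
F = F_att + ΣF_rep = (0.8750,-2.7500)
p' = p + 1/5·F = (1.1750,7.4500)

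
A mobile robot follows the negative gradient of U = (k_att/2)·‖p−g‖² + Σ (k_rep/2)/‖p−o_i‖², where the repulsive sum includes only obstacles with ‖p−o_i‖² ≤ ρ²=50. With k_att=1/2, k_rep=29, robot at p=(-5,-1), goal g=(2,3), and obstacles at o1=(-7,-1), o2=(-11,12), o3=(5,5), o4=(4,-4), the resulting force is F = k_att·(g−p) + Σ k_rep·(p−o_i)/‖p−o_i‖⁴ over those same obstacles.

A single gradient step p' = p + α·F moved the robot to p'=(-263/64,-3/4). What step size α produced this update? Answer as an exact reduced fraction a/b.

F_att = 1/2·(g−p) = 1/2·(7,4) = (3.5000,2.0000)
o1: d²=4 ≤ ρ²=50; F_rep = 29·(2,0)/4² = (3.6250,0.0000)
o2: d²=205 > ρ²=50 → inactive
o3: d²=136 > ρ²=50 → inactive
o4: d²=90 > ρ²=50 → inactive
F = F_att + ΣF_rep = (7.1250,2.0000)
Δp = p'−p = (0.8906,0.2500); α = Δx/Fx = (57/64) / (57/8) = 1/8
check: Δy/Fy = (1/4) / (2) = 1/8 ✓

α = 1/8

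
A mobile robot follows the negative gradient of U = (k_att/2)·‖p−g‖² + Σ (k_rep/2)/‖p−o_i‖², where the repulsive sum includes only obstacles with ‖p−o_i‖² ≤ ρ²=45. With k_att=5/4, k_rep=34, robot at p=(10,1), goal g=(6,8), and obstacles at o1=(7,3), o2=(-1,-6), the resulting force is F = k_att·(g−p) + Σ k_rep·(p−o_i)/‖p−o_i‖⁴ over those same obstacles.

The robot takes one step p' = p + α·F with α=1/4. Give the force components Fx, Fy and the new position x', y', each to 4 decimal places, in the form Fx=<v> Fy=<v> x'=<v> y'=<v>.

F_att = 5/4·(g−p) = 5/4·(-4,7) = (-5.0000,8.7500)
o1: d²=13 ≤ ρ²=45; F_rep = 34·(3,-2)/13² = (0.6036,-0.4024)
o2: d²=170 > ρ²=45 → inactive
F = F_att + ΣF_rep = (-4.3964,8.3476)
p' = p + 1/4·F = (8.9009,3.0869)

Fx=-4.3964 Fy=8.3476 x'=8.9009 y'=3.0869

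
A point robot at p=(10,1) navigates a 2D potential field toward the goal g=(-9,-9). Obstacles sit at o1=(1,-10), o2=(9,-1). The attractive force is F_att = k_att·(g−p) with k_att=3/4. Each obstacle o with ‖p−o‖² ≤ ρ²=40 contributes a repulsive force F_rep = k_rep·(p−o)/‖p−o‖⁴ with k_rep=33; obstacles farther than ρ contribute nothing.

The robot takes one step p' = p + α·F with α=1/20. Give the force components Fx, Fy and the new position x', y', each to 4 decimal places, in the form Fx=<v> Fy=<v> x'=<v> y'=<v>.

Fx=-12.9300 Fy=-4.8600 x'=9.3535 y'=0.7570

F_att = 3/4·(g−p) = 3/4·(-19,-10) = (-14.2500,-7.5000)
o1: d²=202 > ρ²=40 → inactive
o2: d²=5 ≤ ρ²=40; F_rep = 33·(1,2)/5² = (1.3200,2.6400)
F = F_att + ΣF_rep = (-12.9300,-4.8600)
p' = p + 1/20·F = (9.3535,0.7570)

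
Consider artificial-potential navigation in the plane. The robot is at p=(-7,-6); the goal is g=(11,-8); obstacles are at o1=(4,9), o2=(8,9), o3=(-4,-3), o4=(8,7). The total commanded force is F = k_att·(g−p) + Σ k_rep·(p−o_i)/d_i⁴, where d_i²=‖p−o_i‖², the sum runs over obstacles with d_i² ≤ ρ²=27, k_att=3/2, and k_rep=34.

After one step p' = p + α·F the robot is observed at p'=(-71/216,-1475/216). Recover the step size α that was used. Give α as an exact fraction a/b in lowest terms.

α = 1/4

F_att = 3/2·(g−p) = 3/2·(18,-2) = (27.0000,-3.0000)
o1: d²=346 > ρ²=27 → inactive
o2: d²=450 > ρ²=27 → inactive
o3: d²=18 ≤ ρ²=27; F_rep = 34·(-3,-3)/18² = (-0.3148,-0.3148)
o4: d²=394 > ρ²=27 → inactive
F = F_att + ΣF_rep = (26.6852,-3.3148)
Δp = p'−p = (6.6713,-0.8287); α = Δx/Fx = (1441/216) / (1441/54) = 1/4
check: Δy/Fy = (-179/216) / (-179/54) = 1/4 ✓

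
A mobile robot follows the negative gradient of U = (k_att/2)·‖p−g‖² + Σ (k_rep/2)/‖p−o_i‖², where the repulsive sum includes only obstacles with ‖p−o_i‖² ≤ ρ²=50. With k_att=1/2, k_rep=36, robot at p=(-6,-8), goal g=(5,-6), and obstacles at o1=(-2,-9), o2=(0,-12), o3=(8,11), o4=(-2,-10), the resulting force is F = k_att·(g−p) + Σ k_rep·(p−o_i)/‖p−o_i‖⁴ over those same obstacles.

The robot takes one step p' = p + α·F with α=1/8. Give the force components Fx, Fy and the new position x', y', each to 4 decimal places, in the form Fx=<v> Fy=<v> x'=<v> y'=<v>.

F_att = 1/2·(g−p) = 1/2·(11,2) = (5.5000,1.0000)
o1: d²=17 ≤ ρ²=50; F_rep = 36·(-4,1)/17² = (-0.4983,0.1246)
o2: d²=52 > ρ²=50 → inactive
o3: d²=557 > ρ²=50 → inactive
o4: d²=20 ≤ ρ²=50; F_rep = 36·(-4,2)/20² = (-0.3600,0.1800)
F = F_att + ΣF_rep = (4.6417,1.3046)
p' = p + 1/8·F = (-5.4198,-7.8369)

Fx=4.6417 Fy=1.3046 x'=-5.4198 y'=-7.8369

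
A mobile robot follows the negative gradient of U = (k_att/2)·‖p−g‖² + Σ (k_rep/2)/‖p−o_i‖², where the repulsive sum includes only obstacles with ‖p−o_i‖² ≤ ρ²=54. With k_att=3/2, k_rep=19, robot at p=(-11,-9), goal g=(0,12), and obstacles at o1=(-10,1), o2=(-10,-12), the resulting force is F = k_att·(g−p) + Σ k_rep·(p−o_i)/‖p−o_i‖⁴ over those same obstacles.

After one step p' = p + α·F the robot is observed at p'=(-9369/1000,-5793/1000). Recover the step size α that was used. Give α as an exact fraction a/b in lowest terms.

α = 1/10

F_att = 3/2·(g−p) = 3/2·(11,21) = (16.5000,31.5000)
o1: d²=101 > ρ²=54 → inactive
o2: d²=10 ≤ ρ²=54; F_rep = 19·(-1,3)/10² = (-0.1900,0.5700)
F = F_att + ΣF_rep = (16.3100,32.0700)
Δp = p'−p = (1.6310,3.2070); α = Δx/Fx = (1631/1000) / (1631/100) = 1/10
check: Δy/Fy = (3207/1000) / (3207/100) = 1/10 ✓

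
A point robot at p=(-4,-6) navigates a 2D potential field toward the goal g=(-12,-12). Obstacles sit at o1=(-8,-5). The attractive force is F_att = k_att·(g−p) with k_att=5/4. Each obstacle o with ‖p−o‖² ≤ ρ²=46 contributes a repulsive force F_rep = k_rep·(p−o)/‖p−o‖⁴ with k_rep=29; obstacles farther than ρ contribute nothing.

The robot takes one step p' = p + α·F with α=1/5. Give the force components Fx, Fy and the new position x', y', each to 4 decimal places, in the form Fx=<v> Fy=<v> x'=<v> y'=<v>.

Fx=-9.5986 Fy=-7.6003 x'=-5.9197 y'=-7.5201

F_att = 5/4·(g−p) = 5/4·(-8,-6) = (-10.0000,-7.5000)
o1: d²=17 ≤ ρ²=46; F_rep = 29·(4,-1)/17² = (0.4014,-0.1003)
F = F_att + ΣF_rep = (-9.5986,-7.6003)
p' = p + 1/5·F = (-5.9197,-7.5201)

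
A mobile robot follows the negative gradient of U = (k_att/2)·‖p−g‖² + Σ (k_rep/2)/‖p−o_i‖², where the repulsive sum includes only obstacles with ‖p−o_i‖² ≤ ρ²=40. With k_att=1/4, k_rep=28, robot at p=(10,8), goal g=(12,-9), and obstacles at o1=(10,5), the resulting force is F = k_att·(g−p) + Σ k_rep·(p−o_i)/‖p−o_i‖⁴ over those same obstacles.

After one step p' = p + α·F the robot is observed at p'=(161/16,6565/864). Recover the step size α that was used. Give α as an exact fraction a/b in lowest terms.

α = 1/8

F_att = 1/4·(g−p) = 1/4·(2,-17) = (0.5000,-4.2500)
o1: d²=9 ≤ ρ²=40; F_rep = 28·(0,3)/9² = (0.0000,1.0370)
F = F_att + ΣF_rep = (0.5000,-3.2130)
Δp = p'−p = (0.0625,-0.4016); α = Δx/Fx = (1/16) / (1/2) = 1/8
check: Δy/Fy = (-347/864) / (-347/108) = 1/8 ✓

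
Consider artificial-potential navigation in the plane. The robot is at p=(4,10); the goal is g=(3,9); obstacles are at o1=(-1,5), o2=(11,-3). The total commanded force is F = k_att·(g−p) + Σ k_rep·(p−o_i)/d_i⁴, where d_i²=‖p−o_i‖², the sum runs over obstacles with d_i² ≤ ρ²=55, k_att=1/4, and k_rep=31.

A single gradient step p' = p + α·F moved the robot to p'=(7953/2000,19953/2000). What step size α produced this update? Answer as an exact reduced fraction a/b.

α = 1/8

F_att = 1/4·(g−p) = 1/4·(-1,-1) = (-0.2500,-0.2500)
o1: d²=50 ≤ ρ²=55; F_rep = 31·(5,5)/50² = (0.0620,0.0620)
o2: d²=218 > ρ²=55 → inactive
F = F_att + ΣF_rep = (-0.1880,-0.1880)
Δp = p'−p = (-0.0235,-0.0235); α = Δx/Fx = (-47/2000) / (-47/250) = 1/8
check: Δy/Fy = (-47/2000) / (-47/250) = 1/8 ✓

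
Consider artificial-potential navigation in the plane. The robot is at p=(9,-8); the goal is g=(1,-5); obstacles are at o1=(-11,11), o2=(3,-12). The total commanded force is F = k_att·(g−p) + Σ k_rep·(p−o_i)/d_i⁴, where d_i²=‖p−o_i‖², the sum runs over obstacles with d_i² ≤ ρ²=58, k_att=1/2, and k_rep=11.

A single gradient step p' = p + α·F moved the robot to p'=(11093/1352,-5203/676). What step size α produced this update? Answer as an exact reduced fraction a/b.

α = 1/5

F_att = 1/2·(g−p) = 1/2·(-8,3) = (-4.0000,1.5000)
o1: d²=761 > ρ²=58 → inactive
o2: d²=52 ≤ ρ²=58; F_rep = 11·(6,4)/52² = (0.0244,0.0163)
F = F_att + ΣF_rep = (-3.9756,1.5163)
Δp = p'−p = (-0.7951,0.3033); α = Δx/Fx = (-1075/1352) / (-5375/1352) = 1/5
check: Δy/Fy = (205/676) / (1025/676) = 1/5 ✓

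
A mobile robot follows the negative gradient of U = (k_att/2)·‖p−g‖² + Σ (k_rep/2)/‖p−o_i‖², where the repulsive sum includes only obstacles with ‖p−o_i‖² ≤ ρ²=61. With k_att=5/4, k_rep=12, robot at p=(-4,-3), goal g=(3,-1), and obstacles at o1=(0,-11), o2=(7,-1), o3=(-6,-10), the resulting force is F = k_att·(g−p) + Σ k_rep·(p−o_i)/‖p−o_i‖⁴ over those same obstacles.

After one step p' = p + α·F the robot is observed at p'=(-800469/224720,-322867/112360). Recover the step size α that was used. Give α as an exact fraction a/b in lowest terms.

F_att = 5/4·(g−p) = 5/4·(7,2) = (8.7500,2.5000)
o1: d²=80 > ρ²=61 → inactive
o2: d²=125 > ρ²=61 → inactive
o3: d²=53 ≤ ρ²=61; F_rep = 12·(2,7)/53² = (0.0085,0.0299)
F = F_att + ΣF_rep = (8.7585,2.5299)
Δp = p'−p = (0.4379,0.1265); α = Δx/Fx = (98411/224720) / (98411/11236) = 1/20
check: Δy/Fy = (14213/112360) / (14213/5618) = 1/20 ✓

α = 1/20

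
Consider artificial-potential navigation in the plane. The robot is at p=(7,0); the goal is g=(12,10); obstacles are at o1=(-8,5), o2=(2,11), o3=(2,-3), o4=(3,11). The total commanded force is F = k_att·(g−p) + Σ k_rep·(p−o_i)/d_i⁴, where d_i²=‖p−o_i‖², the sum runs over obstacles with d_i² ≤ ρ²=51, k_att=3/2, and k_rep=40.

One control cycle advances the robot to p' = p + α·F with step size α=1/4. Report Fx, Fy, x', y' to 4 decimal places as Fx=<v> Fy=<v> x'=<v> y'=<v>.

Fx=7.6730 Fy=15.1038 x'=8.9183 y'=3.7760

F_att = 3/2·(g−p) = 3/2·(5,10) = (7.5000,15.0000)
o1: d²=250 > ρ²=51 → inactive
o2: d²=146 > ρ²=51 → inactive
o3: d²=34 ≤ ρ²=51; F_rep = 40·(5,3)/34² = (0.1730,0.1038)
o4: d²=137 > ρ²=51 → inactive
F = F_att + ΣF_rep = (7.6730,15.1038)
p' = p + 1/4·F = (8.9183,3.7760)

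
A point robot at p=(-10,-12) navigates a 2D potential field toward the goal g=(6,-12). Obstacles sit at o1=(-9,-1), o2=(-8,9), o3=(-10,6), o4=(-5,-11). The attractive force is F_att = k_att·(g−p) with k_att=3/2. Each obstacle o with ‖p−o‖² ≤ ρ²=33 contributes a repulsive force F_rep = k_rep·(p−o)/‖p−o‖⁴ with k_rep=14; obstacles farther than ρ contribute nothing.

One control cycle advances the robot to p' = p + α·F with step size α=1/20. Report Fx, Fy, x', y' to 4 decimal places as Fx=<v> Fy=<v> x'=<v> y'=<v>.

F_att = 3/2·(g−p) = 3/2·(16,0) = (24.0000,0.0000)
o1: d²=122 > ρ²=33 → inactive
o2: d²=445 > ρ²=33 → inactive
o3: d²=324 > ρ²=33 → inactive
o4: d²=26 ≤ ρ²=33; F_rep = 14·(-5,-1)/26² = (-0.1036,-0.0207)
F = F_att + ΣF_rep = (23.8964,-0.0207)
p' = p + 1/20·F = (-8.8052,-12.0010)

Fx=23.8964 Fy=-0.0207 x'=-8.8052 y'=-12.0010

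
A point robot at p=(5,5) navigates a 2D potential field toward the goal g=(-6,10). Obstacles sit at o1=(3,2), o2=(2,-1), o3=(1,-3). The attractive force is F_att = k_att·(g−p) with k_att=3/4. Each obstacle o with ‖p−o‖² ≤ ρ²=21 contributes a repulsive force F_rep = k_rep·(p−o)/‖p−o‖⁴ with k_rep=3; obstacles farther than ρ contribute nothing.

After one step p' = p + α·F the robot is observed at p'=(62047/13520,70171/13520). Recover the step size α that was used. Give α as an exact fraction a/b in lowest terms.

α = 1/20

F_att = 3/4·(g−p) = 3/4·(-11,5) = (-8.2500,3.7500)
o1: d²=13 ≤ ρ²=21; F_rep = 3·(2,3)/13² = (0.0355,0.0533)
o2: d²=45 > ρ²=21 → inactive
o3: d²=80 > ρ²=21 → inactive
F = F_att + ΣF_rep = (-8.2145,3.8033)
Δp = p'−p = (-0.4107,0.1902); α = Δx/Fx = (-5553/13520) / (-5553/676) = 1/20
check: Δy/Fy = (2571/13520) / (2571/676) = 1/20 ✓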